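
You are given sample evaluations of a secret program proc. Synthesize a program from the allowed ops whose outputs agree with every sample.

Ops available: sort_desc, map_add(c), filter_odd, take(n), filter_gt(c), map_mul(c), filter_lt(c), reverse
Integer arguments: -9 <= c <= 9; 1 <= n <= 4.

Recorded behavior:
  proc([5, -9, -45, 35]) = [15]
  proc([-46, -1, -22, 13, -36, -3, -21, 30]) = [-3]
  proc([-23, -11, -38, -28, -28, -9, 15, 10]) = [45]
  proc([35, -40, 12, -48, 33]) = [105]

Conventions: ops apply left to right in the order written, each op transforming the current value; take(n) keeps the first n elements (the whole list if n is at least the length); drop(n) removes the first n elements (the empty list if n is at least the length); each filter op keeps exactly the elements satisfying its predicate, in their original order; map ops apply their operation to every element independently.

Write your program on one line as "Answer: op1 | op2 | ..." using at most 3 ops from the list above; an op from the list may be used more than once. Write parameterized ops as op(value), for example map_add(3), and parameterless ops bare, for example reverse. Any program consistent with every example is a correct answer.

filter_gt(-7) | map_mul(3) | take(1)

Check, running the answer program on each example:
  [5, -9, -45, 35] -> [5, 35] -> [15, 105] -> [15]
  [-46, -1, -22, 13, -36, -3, -21, 30] -> [-1, 13, -3, 30] -> [-3, 39, -9, 90] -> [-3]
  [-23, -11, -38, -28, -28, -9, 15, 10] -> [15, 10] -> [45, 30] -> [45]
  [35, -40, 12, -48, 33] -> [35, 12, 33] -> [105, 36, 99] -> [105]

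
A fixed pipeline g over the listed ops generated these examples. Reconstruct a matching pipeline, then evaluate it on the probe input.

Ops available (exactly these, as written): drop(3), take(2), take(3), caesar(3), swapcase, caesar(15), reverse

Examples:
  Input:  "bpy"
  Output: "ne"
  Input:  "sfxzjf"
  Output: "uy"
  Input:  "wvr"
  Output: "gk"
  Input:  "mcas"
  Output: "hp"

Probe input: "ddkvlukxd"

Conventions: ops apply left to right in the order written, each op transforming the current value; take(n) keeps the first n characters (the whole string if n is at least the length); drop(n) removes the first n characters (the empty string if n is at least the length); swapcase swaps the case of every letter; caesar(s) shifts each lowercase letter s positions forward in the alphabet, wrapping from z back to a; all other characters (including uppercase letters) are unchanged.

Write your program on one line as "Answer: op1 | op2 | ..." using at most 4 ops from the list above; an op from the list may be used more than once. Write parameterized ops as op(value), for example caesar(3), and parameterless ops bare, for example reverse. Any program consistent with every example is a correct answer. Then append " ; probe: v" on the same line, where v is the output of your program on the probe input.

reverse | take(2) | caesar(15) ; probe: "sm"

Check, running the answer program on each example:
  "bpy" -> "ypb" -> "yp" -> "ne"
  "sfxzjf" -> "fjzxfs" -> "fj" -> "uy"
  "wvr" -> "rvw" -> "rv" -> "gk"
  "mcas" -> "sacm" -> "sa" -> "hp"
  probe: "ddkvlukxd" -> "dxkulvkdd" -> "dx" -> "sm"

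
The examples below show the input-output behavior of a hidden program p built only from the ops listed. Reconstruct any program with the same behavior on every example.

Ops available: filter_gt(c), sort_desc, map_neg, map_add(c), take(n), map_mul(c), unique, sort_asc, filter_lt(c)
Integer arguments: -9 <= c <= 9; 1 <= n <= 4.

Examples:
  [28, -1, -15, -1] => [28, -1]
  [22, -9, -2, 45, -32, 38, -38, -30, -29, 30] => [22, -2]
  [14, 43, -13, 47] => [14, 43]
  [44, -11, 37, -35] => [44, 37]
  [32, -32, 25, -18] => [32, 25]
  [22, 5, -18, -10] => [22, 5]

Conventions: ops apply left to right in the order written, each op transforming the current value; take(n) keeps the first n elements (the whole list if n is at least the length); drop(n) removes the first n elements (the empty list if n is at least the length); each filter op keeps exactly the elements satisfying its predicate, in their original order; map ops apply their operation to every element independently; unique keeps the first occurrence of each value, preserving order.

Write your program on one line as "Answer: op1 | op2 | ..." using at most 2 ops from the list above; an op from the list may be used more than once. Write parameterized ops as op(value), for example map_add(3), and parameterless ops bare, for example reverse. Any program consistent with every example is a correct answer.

take(3) | filter_gt(-7)

Check, running the answer program on each example:
  [28, -1, -15, -1] -> [28, -1, -15] -> [28, -1]
  [22, -9, -2, 45, -32, 38, -38, -30, -29, 30] -> [22, -9, -2] -> [22, -2]
  [14, 43, -13, 47] -> [14, 43, -13] -> [14, 43]
  [44, -11, 37, -35] -> [44, -11, 37] -> [44, 37]
  [32, -32, 25, -18] -> [32, -32, 25] -> [32, 25]
  [22, 5, -18, -10] -> [22, 5, -18] -> [22, 5]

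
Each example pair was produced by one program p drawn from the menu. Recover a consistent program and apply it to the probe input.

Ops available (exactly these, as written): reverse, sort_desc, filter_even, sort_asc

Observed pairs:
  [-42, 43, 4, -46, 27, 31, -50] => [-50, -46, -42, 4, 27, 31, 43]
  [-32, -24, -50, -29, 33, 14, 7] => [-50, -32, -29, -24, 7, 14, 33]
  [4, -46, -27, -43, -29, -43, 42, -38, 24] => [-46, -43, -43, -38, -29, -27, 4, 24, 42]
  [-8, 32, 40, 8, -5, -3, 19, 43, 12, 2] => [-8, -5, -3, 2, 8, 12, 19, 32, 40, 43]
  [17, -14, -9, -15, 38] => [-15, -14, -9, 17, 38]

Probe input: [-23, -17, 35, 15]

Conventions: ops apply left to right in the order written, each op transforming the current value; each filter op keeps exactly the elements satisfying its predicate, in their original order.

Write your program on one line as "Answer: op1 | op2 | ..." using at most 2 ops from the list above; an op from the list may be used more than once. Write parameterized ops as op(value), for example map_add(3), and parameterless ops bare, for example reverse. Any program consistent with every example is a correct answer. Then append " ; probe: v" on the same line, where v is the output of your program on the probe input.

sort_desc | reverse ; probe: [-23, -17, 15, 35]

Check, running the answer program on each example:
  [-42, 43, 4, -46, 27, 31, -50] -> [43, 31, 27, 4, -42, -46, -50] -> [-50, -46, -42, 4, 27, 31, 43]
  [-32, -24, -50, -29, 33, 14, 7] -> [33, 14, 7, -24, -29, -32, -50] -> [-50, -32, -29, -24, 7, 14, 33]
  [4, -46, -27, -43, -29, -43, 42, -38, 24] -> [42, 24, 4, -27, -29, -38, -43, -43, -46] -> [-46, -43, -43, -38, -29, -27, 4, 24, 42]
  [-8, 32, 40, 8, -5, -3, 19, 43, 12, 2] -> [43, 40, 32, 19, 12, 8, 2, -3, -5, -8] -> [-8, -5, -3, 2, 8, 12, 19, 32, 40, 43]
  [17, -14, -9, -15, 38] -> [38, 17, -9, -14, -15] -> [-15, -14, -9, 17, 38]
  probe: [-23, -17, 35, 15] -> [35, 15, -17, -23] -> [-23, -17, 15, 35]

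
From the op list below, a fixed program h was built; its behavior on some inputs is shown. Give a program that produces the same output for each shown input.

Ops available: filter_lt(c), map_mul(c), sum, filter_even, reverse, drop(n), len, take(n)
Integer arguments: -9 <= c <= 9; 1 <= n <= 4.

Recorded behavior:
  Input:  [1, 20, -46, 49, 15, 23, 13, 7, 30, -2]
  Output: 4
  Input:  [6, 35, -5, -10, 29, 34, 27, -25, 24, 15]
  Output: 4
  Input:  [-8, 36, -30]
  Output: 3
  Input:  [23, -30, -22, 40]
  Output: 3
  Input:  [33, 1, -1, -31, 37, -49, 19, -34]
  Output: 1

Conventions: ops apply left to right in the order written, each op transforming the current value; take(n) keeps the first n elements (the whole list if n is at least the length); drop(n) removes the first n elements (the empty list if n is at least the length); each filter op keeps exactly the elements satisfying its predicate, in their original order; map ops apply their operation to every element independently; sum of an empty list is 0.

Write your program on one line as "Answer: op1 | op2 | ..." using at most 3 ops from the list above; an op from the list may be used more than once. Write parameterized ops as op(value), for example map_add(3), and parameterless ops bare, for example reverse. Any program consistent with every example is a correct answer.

reverse | filter_even | len

Check, running the answer program on each example:
  [1, 20, -46, 49, 15, 23, 13, 7, 30, -2] -> [-2, 30, 7, 13, 23, 15, 49, -46, 20, 1] -> [-2, 30, -46, 20] -> 4
  [6, 35, -5, -10, 29, 34, 27, -25, 24, 15] -> [15, 24, -25, 27, 34, 29, -10, -5, 35, 6] -> [24, 34, -10, 6] -> 4
  [-8, 36, -30] -> [-30, 36, -8] -> [-30, 36, -8] -> 3
  [23, -30, -22, 40] -> [40, -22, -30, 23] -> [40, -22, -30] -> 3
  [33, 1, -1, -31, 37, -49, 19, -34] -> [-34, 19, -49, 37, -31, -1, 1, 33] -> [-34] -> 1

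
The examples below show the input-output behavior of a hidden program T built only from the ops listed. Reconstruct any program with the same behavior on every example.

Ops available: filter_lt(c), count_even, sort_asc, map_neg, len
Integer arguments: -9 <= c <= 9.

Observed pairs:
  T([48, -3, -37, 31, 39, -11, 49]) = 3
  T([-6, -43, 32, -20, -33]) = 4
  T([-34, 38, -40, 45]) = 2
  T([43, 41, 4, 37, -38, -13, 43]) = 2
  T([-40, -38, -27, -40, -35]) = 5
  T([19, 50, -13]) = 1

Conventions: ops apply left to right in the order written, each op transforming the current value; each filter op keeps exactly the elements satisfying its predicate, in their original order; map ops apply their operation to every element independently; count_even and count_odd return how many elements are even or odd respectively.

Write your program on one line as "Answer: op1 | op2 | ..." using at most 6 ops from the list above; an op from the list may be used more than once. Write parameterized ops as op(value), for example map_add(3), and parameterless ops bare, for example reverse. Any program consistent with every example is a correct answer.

filter_lt(7) | filter_lt(-2) | sort_asc | map_neg | len

Check, running the answer program on each example:
  [48, -3, -37, 31, 39, -11, 49] -> [-3, -37, -11] -> [-3, -37, -11] -> [-37, -11, -3] -> [37, 11, 3] -> 3
  [-6, -43, 32, -20, -33] -> [-6, -43, -20, -33] -> [-6, -43, -20, -33] -> [-43, -33, -20, -6] -> [43, 33, 20, 6] -> 4
  [-34, 38, -40, 45] -> [-34, -40] -> [-34, -40] -> [-40, -34] -> [40, 34] -> 2
  [43, 41, 4, 37, -38, -13, 43] -> [4, -38, -13] -> [-38, -13] -> [-38, -13] -> [38, 13] -> 2
  [-40, -38, -27, -40, -35] -> [-40, -38, -27, -40, -35] -> [-40, -38, -27, -40, -35] -> [-40, -40, -38, -35, -27] -> [40, 40, 38, 35, 27] -> 5
  [19, 50, -13] -> [-13] -> [-13] -> [-13] -> [13] -> 1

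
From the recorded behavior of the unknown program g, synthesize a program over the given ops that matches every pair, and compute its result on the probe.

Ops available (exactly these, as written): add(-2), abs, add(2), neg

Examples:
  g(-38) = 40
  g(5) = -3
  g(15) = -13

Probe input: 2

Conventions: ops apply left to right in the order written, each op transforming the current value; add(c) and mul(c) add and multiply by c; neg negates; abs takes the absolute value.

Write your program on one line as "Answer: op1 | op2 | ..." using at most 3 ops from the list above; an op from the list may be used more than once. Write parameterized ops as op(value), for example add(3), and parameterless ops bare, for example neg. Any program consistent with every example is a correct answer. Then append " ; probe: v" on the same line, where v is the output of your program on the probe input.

add(-2) | neg ; probe: 0

Check, running the answer program on each example:
  -38 -> -40 -> 40
  5 -> 3 -> -3
  15 -> 13 -> -13
  probe: 2 -> 0 -> 0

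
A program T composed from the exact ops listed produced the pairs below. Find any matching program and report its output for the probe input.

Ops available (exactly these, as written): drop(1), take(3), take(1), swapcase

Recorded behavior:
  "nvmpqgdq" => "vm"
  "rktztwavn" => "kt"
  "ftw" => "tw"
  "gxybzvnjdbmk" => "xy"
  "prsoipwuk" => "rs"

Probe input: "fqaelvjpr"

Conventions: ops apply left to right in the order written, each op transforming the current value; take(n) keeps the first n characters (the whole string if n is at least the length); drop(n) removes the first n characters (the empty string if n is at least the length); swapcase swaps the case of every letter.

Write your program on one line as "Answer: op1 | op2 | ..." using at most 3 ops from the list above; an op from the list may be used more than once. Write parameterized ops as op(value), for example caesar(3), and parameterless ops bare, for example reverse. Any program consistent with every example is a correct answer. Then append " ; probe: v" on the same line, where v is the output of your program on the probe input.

take(3) | drop(1) ; probe: "qa"

Check, running the answer program on each example:
  "nvmpqgdq" -> "nvm" -> "vm"
  "rktztwavn" -> "rkt" -> "kt"
  "ftw" -> "ftw" -> "tw"
  "gxybzvnjdbmk" -> "gxy" -> "xy"
  "prsoipwuk" -> "prs" -> "rs"
  probe: "fqaelvjpr" -> "fqa" -> "qa"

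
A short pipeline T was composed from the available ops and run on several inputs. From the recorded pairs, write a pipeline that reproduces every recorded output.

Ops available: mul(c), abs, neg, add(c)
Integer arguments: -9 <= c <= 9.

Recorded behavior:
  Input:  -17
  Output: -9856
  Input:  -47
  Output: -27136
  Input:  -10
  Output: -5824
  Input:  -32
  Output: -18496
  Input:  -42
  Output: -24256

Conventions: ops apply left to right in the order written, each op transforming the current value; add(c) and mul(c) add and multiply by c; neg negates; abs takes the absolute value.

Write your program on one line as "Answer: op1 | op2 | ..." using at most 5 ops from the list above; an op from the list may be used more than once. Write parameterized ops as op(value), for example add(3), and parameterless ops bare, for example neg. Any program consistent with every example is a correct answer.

mul(3) | mul(-4) | mul(-6) | add(-8) | mul(8)

Check, running the answer program on each example:
  -17 -> -51 -> 204 -> -1224 -> -1232 -> -9856
  -47 -> -141 -> 564 -> -3384 -> -3392 -> -27136
  -10 -> -30 -> 120 -> -720 -> -728 -> -5824
  -32 -> -96 -> 384 -> -2304 -> -2312 -> -18496
  -42 -> -126 -> 504 -> -3024 -> -3032 -> -24256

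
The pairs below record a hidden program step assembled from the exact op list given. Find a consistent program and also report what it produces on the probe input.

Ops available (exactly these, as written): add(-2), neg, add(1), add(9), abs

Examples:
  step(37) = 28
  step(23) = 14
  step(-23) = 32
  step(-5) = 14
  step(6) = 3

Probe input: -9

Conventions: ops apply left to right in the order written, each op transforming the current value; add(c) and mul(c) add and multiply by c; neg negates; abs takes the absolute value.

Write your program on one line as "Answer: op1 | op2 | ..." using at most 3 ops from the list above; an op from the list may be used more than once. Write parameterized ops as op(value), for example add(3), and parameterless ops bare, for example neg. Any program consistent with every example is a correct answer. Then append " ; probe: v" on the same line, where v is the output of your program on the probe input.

neg | add(9) | abs ; probe: 18

Check, running the answer program on each example:
  37 -> -37 -> -28 -> 28
  23 -> -23 -> -14 -> 14
  -23 -> 23 -> 32 -> 32
  -5 -> 5 -> 14 -> 14
  6 -> -6 -> 3 -> 3
  probe: -9 -> 9 -> 18 -> 18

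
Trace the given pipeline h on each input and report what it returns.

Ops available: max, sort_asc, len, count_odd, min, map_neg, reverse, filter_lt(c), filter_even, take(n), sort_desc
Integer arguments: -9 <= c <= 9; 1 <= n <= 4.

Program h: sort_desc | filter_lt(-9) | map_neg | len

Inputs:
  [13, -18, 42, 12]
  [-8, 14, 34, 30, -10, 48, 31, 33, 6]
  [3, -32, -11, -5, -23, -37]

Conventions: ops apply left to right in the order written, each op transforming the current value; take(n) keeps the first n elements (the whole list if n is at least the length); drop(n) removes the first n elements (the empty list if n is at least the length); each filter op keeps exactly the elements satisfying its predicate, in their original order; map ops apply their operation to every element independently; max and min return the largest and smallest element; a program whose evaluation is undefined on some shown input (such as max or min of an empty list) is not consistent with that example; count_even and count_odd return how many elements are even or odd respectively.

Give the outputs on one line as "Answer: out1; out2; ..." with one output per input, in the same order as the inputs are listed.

1; 1; 4

Execution, op by op:
  [13, -18, 42, 12] -> [42, 13, 12, -18] -> [-18] -> [18] -> 1
  [-8, 14, 34, 30, -10, 48, 31, 33, 6] -> [48, 34, 33, 31, 30, 14, 6, -8, -10] -> [-10] -> [10] -> 1
  [3, -32, -11, -5, -23, -37] -> [3, -5, -11, -23, -32, -37] -> [-11, -23, -32, -37] -> [11, 23, 32, 37] -> 4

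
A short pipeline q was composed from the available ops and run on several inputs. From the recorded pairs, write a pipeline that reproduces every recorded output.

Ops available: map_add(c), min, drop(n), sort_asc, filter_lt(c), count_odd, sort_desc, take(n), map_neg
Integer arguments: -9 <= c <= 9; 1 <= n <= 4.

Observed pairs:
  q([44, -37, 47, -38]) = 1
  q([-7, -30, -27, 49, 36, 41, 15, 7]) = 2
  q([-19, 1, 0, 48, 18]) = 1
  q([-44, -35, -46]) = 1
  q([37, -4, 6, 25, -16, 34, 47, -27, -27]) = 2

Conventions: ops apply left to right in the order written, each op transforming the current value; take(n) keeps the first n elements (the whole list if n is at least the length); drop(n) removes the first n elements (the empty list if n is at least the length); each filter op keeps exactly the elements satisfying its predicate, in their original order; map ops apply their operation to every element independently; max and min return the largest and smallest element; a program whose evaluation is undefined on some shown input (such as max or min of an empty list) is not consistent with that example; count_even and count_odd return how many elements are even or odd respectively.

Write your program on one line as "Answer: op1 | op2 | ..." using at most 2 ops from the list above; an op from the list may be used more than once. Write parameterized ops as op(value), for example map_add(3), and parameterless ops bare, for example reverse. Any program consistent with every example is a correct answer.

filter_lt(0) | count_odd

Check, running the answer program on each example:
  [44, -37, 47, -38] -> [-37, -38] -> 1
  [-7, -30, -27, 49, 36, 41, 15, 7] -> [-7, -30, -27] -> 2
  [-19, 1, 0, 48, 18] -> [-19] -> 1
  [-44, -35, -46] -> [-44, -35, -46] -> 1
  [37, -4, 6, 25, -16, 34, 47, -27, -27] -> [-4, -16, -27, -27] -> 2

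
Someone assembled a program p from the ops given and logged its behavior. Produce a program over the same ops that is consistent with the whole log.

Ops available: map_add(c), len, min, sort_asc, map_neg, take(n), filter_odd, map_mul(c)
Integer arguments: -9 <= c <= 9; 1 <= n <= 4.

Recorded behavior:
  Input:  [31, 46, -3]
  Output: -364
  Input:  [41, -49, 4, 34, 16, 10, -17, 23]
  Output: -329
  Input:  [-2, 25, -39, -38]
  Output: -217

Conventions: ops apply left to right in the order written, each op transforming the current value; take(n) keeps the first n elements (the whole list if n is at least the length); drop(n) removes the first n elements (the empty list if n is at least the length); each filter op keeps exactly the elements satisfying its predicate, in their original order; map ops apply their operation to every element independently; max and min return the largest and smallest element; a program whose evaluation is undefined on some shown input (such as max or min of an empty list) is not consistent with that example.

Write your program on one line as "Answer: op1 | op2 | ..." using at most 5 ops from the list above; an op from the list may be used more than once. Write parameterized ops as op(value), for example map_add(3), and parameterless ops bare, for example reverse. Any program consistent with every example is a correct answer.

map_add(6) | map_mul(-7) | sort_asc | take(4) | min

Check, running the answer program on each example:
  [31, 46, -3] -> [37, 52, 3] -> [-259, -364, -21] -> [-364, -259, -21] -> [-364, -259, -21] -> -364
  [41, -49, 4, 34, 16, 10, -17, 23] -> [47, -43, 10, 40, 22, 16, -11, 29] -> [-329, 301, -70, -280, -154, -112, 77, -203] -> [-329, -280, -203, -154, -112, -70, 77, 301] -> [-329, -280, -203, -154] -> -329
  [-2, 25, -39, -38] -> [4, 31, -33, -32] -> [-28, -217, 231, 224] -> [-217, -28, 224, 231] -> [-217, -28, 224, 231] -> -217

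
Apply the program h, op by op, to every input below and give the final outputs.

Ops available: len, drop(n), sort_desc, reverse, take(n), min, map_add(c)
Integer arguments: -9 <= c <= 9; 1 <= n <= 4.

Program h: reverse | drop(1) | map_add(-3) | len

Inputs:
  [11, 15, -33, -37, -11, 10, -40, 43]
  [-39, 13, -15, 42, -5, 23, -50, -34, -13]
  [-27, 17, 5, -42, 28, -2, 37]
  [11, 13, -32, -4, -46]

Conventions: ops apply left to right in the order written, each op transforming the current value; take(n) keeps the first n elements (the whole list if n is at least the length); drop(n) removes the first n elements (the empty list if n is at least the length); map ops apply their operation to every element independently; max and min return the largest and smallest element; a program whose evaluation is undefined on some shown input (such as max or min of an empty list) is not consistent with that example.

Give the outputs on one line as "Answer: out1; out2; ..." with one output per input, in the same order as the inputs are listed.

7; 8; 6; 4

Execution, op by op:
  [11, 15, -33, -37, -11, 10, -40, 43] -> [43, -40, 10, -11, -37, -33, 15, 11] -> [-40, 10, -11, -37, -33, 15, 11] -> [-43, 7, -14, -40, -36, 12, 8] -> 7
  [-39, 13, -15, 42, -5, 23, -50, -34, -13] -> [-13, -34, -50, 23, -5, 42, -15, 13, -39] -> [-34, -50, 23, -5, 42, -15, 13, -39] -> [-37, -53, 20, -8, 39, -18, 10, -42] -> 8
  [-27, 17, 5, -42, 28, -2, 37] -> [37, -2, 28, -42, 5, 17, -27] -> [-2, 28, -42, 5, 17, -27] -> [-5, 25, -45, 2, 14, -30] -> 6
  [11, 13, -32, -4, -46] -> [-46, -4, -32, 13, 11] -> [-4, -32, 13, 11] -> [-7, -35, 10, 8] -> 4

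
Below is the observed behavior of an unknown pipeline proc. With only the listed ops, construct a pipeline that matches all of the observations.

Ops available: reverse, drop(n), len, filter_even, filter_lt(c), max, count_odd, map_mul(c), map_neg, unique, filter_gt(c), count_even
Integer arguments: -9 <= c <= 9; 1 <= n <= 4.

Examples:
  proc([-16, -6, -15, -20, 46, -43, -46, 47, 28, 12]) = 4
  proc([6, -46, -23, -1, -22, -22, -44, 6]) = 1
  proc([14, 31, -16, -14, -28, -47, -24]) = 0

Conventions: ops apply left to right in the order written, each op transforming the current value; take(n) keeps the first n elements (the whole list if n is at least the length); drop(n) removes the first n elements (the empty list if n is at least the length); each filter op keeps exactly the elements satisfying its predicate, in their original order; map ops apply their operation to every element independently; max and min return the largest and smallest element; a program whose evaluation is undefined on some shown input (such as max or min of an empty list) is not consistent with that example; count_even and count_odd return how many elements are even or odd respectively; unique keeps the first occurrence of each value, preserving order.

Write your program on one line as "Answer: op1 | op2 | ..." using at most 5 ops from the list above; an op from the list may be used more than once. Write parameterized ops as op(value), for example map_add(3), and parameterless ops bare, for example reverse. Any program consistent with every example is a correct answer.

drop(2) | map_mul(-6) | filter_lt(-7) | len

Check, running the answer program on each example:
  [-16, -6, -15, -20, 46, -43, -46, 47, 28, 12] -> [-15, -20, 46, -43, -46, 47, 28, 12] -> [90, 120, -276, 258, 276, -282, -168, -72] -> [-276, -282, -168, -72] -> 4
  [6, -46, -23, -1, -22, -22, -44, 6] -> [-23, -1, -22, -22, -44, 6] -> [138, 6, 132, 132, 264, -36] -> [-36] -> 1
  [14, 31, -16, -14, -28, -47, -24] -> [-16, -14, -28, -47, -24] -> [96, 84, 168, 282, 144] -> [] -> 0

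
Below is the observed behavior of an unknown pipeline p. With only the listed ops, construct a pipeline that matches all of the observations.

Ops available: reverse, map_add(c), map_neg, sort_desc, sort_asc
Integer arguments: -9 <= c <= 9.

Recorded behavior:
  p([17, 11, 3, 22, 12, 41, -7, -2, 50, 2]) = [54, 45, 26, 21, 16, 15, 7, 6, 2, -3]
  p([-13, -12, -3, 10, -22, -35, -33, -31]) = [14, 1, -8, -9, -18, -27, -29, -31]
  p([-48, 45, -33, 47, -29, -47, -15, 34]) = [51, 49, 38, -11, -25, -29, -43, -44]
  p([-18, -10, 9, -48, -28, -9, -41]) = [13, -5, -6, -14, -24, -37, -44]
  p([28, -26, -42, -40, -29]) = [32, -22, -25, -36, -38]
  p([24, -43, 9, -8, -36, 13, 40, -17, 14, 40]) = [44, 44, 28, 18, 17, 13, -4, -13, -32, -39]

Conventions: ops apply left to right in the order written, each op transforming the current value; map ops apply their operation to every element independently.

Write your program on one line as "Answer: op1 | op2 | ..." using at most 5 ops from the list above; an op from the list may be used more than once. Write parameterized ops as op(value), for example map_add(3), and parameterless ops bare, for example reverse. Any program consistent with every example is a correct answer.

sort_asc | sort_desc | map_add(-3) | map_add(7)

Check, running the answer program on each example:
  [17, 11, 3, 22, 12, 41, -7, -2, 50, 2] -> [-7, -2, 2, 3, 11, 12, 17, 22, 41, 50] -> [50, 41, 22, 17, 12, 11, 3, 2, -2, -7] -> [47, 38, 19, 14, 9, 8, 0, -1, -5, -10] -> [54, 45, 26, 21, 16, 15, 7, 6, 2, -3]
  [-13, -12, -3, 10, -22, -35, -33, -31] -> [-35, -33, -31, -22, -13, -12, -3, 10] -> [10, -3, -12, -13, -22, -31, -33, -35] -> [7, -6, -15, -16, -25, -34, -36, -38] -> [14, 1, -8, -9, -18, -27, -29, -31]
  [-48, 45, -33, 47, -29, -47, -15, 34] -> [-48, -47, -33, -29, -15, 34, 45, 47] -> [47, 45, 34, -15, -29, -33, -47, -48] -> [44, 42, 31, -18, -32, -36, -50, -51] -> [51, 49, 38, -11, -25, -29, -43, -44]
  [-18, -10, 9, -48, -28, -9, -41] -> [-48, -41, -28, -18, -10, -9, 9] -> [9, -9, -10, -18, -28, -41, -48] -> [6, -12, -13, -21, -31, -44, -51] -> [13, -5, -6, -14, -24, -37, -44]
  [28, -26, -42, -40, -29] -> [-42, -40, -29, -26, 28] -> [28, -26, -29, -40, -42] -> [25, -29, -32, -43, -45] -> [32, -22, -25, -36, -38]
  [24, -43, 9, -8, -36, 13, 40, -17, 14, 40] -> [-43, -36, -17, -8, 9, 13, 14, 24, 40, 40] -> [40, 40, 24, 14, 13, 9, -8, -17, -36, -43] -> [37, 37, 21, 11, 10, 6, -11, -20, -39, -46] -> [44, 44, 28, 18, 17, 13, -4, -13, -32, -39]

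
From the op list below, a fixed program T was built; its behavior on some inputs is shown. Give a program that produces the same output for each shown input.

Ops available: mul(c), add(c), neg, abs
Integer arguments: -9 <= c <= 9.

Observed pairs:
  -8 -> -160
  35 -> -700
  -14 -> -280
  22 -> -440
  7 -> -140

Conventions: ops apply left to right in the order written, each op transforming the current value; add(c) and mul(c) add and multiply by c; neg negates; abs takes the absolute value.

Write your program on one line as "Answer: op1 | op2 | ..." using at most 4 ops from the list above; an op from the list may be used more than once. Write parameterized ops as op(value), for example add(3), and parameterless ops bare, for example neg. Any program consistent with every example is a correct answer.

mul(5) | neg | abs | mul(-4)

Check, running the answer program on each example:
  -8 -> -40 -> 40 -> 40 -> -160
  35 -> 175 -> -175 -> 175 -> -700
  -14 -> -70 -> 70 -> 70 -> -280
  22 -> 110 -> -110 -> 110 -> -440
  7 -> 35 -> -35 -> 35 -> -140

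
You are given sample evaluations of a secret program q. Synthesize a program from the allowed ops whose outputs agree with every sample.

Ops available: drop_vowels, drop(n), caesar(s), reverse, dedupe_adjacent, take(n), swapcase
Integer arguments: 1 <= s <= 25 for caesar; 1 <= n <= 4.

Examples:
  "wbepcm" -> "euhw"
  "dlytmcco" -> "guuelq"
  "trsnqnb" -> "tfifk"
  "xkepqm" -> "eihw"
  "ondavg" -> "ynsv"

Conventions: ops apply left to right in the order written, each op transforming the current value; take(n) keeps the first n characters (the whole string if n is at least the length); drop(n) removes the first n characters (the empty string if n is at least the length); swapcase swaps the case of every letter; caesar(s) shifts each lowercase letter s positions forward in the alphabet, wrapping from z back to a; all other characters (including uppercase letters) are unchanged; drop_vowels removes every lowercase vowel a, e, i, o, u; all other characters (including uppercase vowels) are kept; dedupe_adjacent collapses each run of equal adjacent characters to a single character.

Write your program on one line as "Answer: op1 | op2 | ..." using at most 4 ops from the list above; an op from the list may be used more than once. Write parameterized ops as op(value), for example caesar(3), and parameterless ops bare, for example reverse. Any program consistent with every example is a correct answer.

caesar(23) | drop(2) | reverse | caesar(21)

Check, running the answer program on each example:
  "wbepcm" -> "tybmzj" -> "bmzj" -> "jzmb" -> "euhw"
  "dlytmcco" -> "aivqjzzl" -> "vqjzzl" -> "lzzjqv" -> "guuelq"
  "trsnqnb" -> "qopknky" -> "pknky" -> "yknkp" -> "tfifk"
  "xkepqm" -> "uhbmnj" -> "bmnj" -> "jnmb" -> "eihw"
  "ondavg" -> "lkaxsd" -> "axsd" -> "dsxa" -> "ynsv"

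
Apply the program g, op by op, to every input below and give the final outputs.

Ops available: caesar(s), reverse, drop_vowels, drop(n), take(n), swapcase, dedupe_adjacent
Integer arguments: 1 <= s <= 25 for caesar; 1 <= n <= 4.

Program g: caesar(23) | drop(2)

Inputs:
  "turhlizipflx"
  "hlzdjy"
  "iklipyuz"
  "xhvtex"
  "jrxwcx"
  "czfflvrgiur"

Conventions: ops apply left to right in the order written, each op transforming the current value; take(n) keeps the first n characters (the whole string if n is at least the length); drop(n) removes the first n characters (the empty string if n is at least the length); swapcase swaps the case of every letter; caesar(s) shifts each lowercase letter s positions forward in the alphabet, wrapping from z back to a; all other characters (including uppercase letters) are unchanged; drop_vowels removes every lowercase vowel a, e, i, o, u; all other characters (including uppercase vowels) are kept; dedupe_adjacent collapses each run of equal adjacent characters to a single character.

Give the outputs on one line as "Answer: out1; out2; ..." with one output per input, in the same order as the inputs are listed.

Execution, op by op:
  "turhlizipflx" -> "qroeifwfmciu" -> "oeifwfmciu"
  "hlzdjy" -> "eiwagv" -> "wagv"
  "iklipyuz" -> "fhifmvrw" -> "ifmvrw"
  "xhvtex" -> "uesqbu" -> "sqbu"
  "jrxwcx" -> "goutzu" -> "utzu"
  "czfflvrgiur" -> "zwccisodfro" -> "ccisodfro"

"oeifwfmciu"; "wagv"; "ifmvrw"; "sqbu"; "utzu"; "ccisodfro"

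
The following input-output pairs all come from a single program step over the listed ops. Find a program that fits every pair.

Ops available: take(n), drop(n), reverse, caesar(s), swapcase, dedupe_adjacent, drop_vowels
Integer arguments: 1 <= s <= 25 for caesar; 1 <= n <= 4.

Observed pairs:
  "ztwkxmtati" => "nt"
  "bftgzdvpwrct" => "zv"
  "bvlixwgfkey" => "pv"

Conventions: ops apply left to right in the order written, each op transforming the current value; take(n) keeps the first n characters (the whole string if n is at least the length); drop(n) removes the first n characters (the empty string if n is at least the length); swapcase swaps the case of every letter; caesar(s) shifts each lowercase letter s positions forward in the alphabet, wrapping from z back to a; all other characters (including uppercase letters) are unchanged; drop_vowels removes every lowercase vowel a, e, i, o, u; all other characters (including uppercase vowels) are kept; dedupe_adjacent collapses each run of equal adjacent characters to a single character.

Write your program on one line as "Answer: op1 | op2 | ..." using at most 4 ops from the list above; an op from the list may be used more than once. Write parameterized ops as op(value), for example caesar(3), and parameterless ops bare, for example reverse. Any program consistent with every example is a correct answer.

take(3) | caesar(20) | take(2) | reverse

Check, running the answer program on each example:
  "ztwkxmtati" -> "ztw" -> "tnq" -> "tn" -> "nt"
  "bftgzdvpwrct" -> "bft" -> "vzn" -> "vz" -> "zv"
  "bvlixwgfkey" -> "bvl" -> "vpf" -> "vp" -> "pv"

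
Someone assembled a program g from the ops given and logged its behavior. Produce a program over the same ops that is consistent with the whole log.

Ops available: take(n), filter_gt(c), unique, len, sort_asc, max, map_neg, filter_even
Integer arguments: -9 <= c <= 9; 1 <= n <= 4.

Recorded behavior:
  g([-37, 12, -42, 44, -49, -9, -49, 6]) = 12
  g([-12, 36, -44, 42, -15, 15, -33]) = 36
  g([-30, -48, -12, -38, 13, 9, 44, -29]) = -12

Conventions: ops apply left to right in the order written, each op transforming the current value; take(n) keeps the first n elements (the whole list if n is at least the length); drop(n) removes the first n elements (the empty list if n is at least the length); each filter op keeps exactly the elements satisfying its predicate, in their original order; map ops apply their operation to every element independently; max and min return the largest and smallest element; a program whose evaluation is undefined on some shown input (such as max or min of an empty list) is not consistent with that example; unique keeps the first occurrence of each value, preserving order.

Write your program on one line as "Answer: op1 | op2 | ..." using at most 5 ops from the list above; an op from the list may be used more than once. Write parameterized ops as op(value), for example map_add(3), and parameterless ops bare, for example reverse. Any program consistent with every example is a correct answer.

unique | take(4) | take(3) | max

Check, running the answer program on each example:
  [-37, 12, -42, 44, -49, -9, -49, 6] -> [-37, 12, -42, 44, -49, -9, 6] -> [-37, 12, -42, 44] -> [-37, 12, -42] -> 12
  [-12, 36, -44, 42, -15, 15, -33] -> [-12, 36, -44, 42, -15, 15, -33] -> [-12, 36, -44, 42] -> [-12, 36, -44] -> 36
  [-30, -48, -12, -38, 13, 9, 44, -29] -> [-30, -48, -12, -38, 13, 9, 44, -29] -> [-30, -48, -12, -38] -> [-30, -48, -12] -> -12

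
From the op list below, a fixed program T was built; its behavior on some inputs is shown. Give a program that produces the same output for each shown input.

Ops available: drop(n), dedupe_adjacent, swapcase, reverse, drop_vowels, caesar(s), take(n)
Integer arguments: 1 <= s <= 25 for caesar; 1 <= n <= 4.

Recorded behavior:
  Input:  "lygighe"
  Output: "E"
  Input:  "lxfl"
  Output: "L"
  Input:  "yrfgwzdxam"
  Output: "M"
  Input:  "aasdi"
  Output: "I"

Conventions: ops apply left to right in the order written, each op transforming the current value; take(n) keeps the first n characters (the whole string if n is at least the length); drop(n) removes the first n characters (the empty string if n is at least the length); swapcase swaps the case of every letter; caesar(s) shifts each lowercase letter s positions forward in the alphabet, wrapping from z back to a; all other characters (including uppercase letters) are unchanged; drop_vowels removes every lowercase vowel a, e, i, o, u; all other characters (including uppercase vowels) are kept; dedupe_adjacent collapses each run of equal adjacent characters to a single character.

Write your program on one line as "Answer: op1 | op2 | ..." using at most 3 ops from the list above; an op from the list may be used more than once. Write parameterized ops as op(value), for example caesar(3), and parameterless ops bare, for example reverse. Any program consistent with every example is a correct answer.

reverse | take(1) | swapcase

Check, running the answer program on each example:
  "lygighe" -> "ehgigyl" -> "e" -> "E"
  "lxfl" -> "lfxl" -> "l" -> "L"
  "yrfgwzdxam" -> "maxdzwgfry" -> "m" -> "M"
  "aasdi" -> "idsaa" -> "i" -> "I"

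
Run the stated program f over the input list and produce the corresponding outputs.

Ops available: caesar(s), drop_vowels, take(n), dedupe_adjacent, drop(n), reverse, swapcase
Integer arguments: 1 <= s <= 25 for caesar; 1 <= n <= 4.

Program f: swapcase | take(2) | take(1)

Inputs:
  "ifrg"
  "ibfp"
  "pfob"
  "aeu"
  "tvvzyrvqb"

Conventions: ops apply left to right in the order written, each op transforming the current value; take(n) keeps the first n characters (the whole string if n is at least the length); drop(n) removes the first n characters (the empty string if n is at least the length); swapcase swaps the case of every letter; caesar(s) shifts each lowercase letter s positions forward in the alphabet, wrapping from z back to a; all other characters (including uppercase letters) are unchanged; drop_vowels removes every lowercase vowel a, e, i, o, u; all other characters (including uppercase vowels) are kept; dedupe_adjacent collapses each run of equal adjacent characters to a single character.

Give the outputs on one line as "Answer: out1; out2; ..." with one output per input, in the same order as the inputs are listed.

Execution, op by op:
  "ifrg" -> "IFRG" -> "IF" -> "I"
  "ibfp" -> "IBFP" -> "IB" -> "I"
  "pfob" -> "PFOB" -> "PF" -> "P"
  "aeu" -> "AEU" -> "AE" -> "A"
  "tvvzyrvqb" -> "TVVZYRVQB" -> "TV" -> "T"

"I"; "I"; "P"; "A"; "T"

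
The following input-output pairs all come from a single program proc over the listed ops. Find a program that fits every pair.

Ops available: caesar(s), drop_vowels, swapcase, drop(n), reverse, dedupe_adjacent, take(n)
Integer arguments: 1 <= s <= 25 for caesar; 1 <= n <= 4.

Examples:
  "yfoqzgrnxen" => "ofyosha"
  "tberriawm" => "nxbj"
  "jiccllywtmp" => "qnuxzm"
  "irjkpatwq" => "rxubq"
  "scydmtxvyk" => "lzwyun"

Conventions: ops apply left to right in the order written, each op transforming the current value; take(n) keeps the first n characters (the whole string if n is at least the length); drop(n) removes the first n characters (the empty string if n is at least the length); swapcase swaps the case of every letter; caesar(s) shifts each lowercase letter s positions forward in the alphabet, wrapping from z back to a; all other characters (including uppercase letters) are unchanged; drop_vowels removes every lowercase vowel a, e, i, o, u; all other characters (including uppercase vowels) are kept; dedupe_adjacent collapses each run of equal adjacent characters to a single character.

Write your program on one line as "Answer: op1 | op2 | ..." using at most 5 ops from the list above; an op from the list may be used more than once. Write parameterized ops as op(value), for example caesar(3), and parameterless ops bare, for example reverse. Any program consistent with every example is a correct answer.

drop(3) | dedupe_adjacent | drop(1) | caesar(1) | reverse

Check, running the answer program on each example:
  "yfoqzgrnxen" -> "qzgrnxen" -> "qzgrnxen" -> "zgrnxen" -> "ahsoyfo" -> "ofyosha"
  "tberriawm" -> "rriawm" -> "riawm" -> "iawm" -> "jbxn" -> "nxbj"
  "jiccllywtmp" -> "cllywtmp" -> "clywtmp" -> "lywtmp" -> "mzxunq" -> "qnuxzm"
  "irjkpatwq" -> "kpatwq" -> "kpatwq" -> "patwq" -> "qbuxr" -> "rxubq"
  "scydmtxvyk" -> "dmtxvyk" -> "dmtxvyk" -> "mtxvyk" -> "nuywzl" -> "lzwyun"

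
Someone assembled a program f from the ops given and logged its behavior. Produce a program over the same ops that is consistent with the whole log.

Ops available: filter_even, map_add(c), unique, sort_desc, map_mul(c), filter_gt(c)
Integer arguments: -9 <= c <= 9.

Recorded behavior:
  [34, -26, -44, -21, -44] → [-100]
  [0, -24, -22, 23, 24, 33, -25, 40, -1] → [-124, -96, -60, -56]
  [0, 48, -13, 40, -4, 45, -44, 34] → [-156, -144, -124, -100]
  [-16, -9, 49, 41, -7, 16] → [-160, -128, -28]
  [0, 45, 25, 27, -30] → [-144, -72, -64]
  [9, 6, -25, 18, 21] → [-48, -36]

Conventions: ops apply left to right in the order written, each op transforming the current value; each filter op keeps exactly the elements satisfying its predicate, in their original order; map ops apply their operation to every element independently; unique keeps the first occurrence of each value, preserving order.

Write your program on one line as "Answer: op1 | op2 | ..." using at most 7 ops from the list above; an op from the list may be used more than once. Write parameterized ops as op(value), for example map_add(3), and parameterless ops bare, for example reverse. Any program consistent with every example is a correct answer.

map_add(-2) | filter_gt(4) | filter_gt(9) | map_add(-7) | sort_desc | map_mul(-4)

Check, running the answer program on each example:
  [34, -26, -44, -21, -44] -> [32, -28, -46, -23, -46] -> [32] -> [32] -> [25] -> [25] -> [-100]
  [0, -24, -22, 23, 24, 33, -25, 40, -1] -> [-2, -26, -24, 21, 22, 31, -27, 38, -3] -> [21, 22, 31, 38] -> [21, 22, 31, 38] -> [14, 15, 24, 31] -> [31, 24, 15, 14] -> [-124, -96, -60, -56]
  [0, 48, -13, 40, -4, 45, -44, 34] -> [-2, 46, -15, 38, -6, 43, -46, 32] -> [46, 38, 43, 32] -> [46, 38, 43, 32] -> [39, 31, 36, 25] -> [39, 36, 31, 25] -> [-156, -144, -124, -100]
  [-16, -9, 49, 41, -7, 16] -> [-18, -11, 47, 39, -9, 14] -> [47, 39, 14] -> [47, 39, 14] -> [40, 32, 7] -> [40, 32, 7] -> [-160, -128, -28]
  [0, 45, 25, 27, -30] -> [-2, 43, 23, 25, -32] -> [43, 23, 25] -> [43, 23, 25] -> [36, 16, 18] -> [36, 18, 16] -> [-144, -72, -64]
  [9, 6, -25, 18, 21] -> [7, 4, -27, 16, 19] -> [7, 16, 19] -> [16, 19] -> [9, 12] -> [12, 9] -> [-48, -36]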